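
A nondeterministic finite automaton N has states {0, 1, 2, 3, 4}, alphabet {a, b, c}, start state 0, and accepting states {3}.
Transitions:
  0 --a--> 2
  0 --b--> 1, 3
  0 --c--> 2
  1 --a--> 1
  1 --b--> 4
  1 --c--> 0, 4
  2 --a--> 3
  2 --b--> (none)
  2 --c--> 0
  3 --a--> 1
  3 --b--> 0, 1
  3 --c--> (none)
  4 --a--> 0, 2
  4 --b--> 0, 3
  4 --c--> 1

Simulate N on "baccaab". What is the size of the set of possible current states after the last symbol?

Start: {0}
read b: {1, 3}
read a: {1}
read c: {0, 4}
read c: {1, 2}
read a: {1, 3}
read a: {1}
read b: {4}
Final reachable set {4} has 1 state.

1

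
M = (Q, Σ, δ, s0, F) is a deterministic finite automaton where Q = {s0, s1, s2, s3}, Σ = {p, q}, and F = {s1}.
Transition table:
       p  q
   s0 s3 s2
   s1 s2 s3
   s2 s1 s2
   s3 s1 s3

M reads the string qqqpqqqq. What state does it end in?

s0 --q--> s2
s2 --q--> s2
s2 --q--> s2
s2 --p--> s1
s1 --q--> s3
s3 --q--> s3
s3 --q--> s3
s3 --q--> s3

s3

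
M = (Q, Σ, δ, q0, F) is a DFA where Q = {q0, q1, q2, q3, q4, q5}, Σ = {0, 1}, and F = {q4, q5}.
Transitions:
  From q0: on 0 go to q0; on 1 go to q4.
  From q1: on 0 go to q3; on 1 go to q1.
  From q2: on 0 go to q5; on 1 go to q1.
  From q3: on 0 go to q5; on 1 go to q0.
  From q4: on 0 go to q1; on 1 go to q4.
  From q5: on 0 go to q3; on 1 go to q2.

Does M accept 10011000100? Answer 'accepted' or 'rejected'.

q0 --1--> q4
q4 --0--> q1
q1 --0--> q3
q3 --1--> q0
q0 --1--> q4
q4 --0--> q1
q1 --0--> q3
q3 --0--> q5
q5 --1--> q2
q2 --0--> q5
q5 --0--> q3
End in state q3, which is not an accepting state.

rejected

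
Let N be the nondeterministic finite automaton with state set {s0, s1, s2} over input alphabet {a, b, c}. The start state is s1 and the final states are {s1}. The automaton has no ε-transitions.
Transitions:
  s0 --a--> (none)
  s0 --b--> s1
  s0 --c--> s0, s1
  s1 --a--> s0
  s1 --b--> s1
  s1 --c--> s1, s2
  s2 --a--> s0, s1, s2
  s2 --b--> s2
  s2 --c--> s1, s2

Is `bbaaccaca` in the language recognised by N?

rejected

Start: {s1}
read b: {s1}
read b: {s1}
read a: {s0}
read a: {}
The reachable set is empty and stays empty for the remaining 5 symbols.
Reachable ∩ accepting = {} — empty.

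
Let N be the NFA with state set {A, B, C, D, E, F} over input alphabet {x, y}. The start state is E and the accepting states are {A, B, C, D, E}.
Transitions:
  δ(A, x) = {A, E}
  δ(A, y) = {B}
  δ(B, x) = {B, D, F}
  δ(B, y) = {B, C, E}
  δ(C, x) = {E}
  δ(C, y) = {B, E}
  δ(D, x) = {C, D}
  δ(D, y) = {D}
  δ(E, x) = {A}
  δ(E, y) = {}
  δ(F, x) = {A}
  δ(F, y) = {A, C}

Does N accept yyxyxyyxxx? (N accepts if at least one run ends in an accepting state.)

rejected

Start: {E}
read y: {}
The reachable set is empty and stays empty for the remaining 9 symbols.
Reachable ∩ accepting = {} — empty.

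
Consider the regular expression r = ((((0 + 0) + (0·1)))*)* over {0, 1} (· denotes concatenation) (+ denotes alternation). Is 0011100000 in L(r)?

no

0011100000 cannot be split into zero or more pieces each matching (((0+0)+(0·1)))*.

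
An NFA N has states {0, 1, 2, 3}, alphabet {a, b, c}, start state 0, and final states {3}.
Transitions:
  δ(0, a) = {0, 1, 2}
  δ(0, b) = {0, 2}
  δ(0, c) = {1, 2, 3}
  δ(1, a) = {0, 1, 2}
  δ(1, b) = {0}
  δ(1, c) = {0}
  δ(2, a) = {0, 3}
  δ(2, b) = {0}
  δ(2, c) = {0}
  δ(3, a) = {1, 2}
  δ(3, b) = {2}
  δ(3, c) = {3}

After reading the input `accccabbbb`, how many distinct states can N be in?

Start: {0}
read a: {0, 1, 2}
read c: {0, 1, 2, 3}
read c: {0, 1, 2, 3}
read c: {0, 1, 2, 3}
read c: {0, 1, 2, 3}
read a: {0, 1, 2, 3}
read b: {0, 2}
read b: {0, 2}
read b: {0, 2}
read b: {0, 2}
Final reachable set {0, 2} has 2 states.

2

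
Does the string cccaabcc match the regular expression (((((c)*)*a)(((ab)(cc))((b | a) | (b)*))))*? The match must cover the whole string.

yes

Split into 1 piece cccaabcc; each matches ((((c)*)*a)(((ab)(cc))((b|a)|(b)*))).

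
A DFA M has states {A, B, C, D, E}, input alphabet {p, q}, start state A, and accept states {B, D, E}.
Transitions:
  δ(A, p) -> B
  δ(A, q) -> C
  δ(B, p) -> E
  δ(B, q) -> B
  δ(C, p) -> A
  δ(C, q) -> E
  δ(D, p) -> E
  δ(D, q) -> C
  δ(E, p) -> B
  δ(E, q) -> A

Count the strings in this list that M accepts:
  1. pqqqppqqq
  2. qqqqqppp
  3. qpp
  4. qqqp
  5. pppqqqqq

5

pqqqppqqq: accepted
qqqqqppp: accepted
qpp: accepted
qqqp: accepted
pppqqqqq: accepted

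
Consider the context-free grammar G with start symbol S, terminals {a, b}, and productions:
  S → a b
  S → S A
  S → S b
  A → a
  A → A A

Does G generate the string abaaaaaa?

S ⇒ SA ⇒ abA ⇒ abAA ⇒ abaA ⇒ abaAA ⇒ abaAAA ⇒ abaAAAA ⇒ abaAAAAA ⇒ abaaAAAA ⇒ abaaaAAA ⇒ abaaaaAA ⇒ abaaaaaA ⇒ abaaaaaa

yes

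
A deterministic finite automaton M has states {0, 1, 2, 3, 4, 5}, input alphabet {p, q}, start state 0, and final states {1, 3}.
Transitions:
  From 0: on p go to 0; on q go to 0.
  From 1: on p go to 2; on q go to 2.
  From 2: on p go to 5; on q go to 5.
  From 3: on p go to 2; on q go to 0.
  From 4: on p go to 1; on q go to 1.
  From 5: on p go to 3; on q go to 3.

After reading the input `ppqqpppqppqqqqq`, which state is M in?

0

0 --p--> 0
0 --p--> 0
0 --q--> 0
0 --q--> 0
0 --p--> 0
0 --p--> 0
0 --p--> 0
0 --q--> 0
0 --p--> 0
0 --p--> 0
0 --q--> 0
0 --q--> 0
0 --q--> 0
0 --q--> 0
0 --q--> 0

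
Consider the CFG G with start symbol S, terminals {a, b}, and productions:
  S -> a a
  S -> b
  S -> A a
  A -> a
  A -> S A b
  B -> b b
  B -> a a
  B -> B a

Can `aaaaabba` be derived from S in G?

yes

S ⇒ Aa ⇒ SAba ⇒ aaAba ⇒ aaSAbba ⇒ aaAaAbba ⇒ aaaaAbba ⇒ aaaaabba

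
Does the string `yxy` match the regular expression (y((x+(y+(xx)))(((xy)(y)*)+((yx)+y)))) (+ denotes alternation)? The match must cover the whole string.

yes

Split as y·xy: y matches y and ((x+(y+(xx)))(((xy)(y)*)+((yx)+y))) matches xy.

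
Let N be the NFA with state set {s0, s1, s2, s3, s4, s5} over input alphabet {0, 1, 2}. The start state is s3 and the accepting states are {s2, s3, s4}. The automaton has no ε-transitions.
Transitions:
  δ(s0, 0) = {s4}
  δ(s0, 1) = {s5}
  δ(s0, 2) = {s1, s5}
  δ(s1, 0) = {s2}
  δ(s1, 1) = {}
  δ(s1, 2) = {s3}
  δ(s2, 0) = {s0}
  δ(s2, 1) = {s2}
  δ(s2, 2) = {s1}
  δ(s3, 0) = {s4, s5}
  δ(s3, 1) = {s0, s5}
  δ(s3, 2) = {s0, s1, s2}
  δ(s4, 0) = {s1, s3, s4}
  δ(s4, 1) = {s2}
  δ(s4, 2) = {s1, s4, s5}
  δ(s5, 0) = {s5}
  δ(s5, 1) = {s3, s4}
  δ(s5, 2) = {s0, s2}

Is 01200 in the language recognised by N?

Start: {s3}
read 0: {s4, s5}
read 1: {s2, s3, s4}
read 2: {s0, s1, s2, s4, s5}
read 0: {s0, s1, s2, s3, s4, s5}
read 0: {s0, s1, s2, s3, s4, s5}
Reachable ∩ accepting = {s2, s3, s4} — nonempty.

accepted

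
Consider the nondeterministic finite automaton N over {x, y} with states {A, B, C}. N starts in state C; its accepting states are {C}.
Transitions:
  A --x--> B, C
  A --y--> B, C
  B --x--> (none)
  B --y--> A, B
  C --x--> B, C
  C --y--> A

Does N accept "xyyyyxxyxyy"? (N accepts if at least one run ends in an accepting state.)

accepted

Start: {C}
read x: {B, C}
read y: {A, B}
read y: {A, B, C}
read y: {A, B, C}
read y: {A, B, C}
read x: {B, C}
read x: {B, C}
read y: {A, B}
read x: {B, C}
read y: {A, B}
read y: {A, B, C}
Reachable ∩ accepting = {C} — nonempty.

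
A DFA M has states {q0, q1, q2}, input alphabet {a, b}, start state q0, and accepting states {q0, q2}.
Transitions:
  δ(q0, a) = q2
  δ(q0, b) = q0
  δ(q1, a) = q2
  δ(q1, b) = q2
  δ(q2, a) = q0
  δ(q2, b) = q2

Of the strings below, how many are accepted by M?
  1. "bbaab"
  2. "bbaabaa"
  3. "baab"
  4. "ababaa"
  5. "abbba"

"bbaab": accepted
"bbaabaa": accepted
"baab": accepted
"ababaa": accepted
"abbba": accepted

5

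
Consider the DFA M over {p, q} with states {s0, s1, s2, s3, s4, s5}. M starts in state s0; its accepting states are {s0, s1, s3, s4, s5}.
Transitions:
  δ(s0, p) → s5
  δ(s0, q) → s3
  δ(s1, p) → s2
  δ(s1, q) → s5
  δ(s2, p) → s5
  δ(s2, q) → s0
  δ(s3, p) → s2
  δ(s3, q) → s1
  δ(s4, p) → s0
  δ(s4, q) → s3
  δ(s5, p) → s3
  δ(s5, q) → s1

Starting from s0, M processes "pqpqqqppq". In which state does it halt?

s0 --p--> s5
s5 --q--> s1
s1 --p--> s2
s2 --q--> s0
s0 --q--> s3
s3 --q--> s1
s1 --p--> s2
s2 --p--> s5
s5 --q--> s1

s1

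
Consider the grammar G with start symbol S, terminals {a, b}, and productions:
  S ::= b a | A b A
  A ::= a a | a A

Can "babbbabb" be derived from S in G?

no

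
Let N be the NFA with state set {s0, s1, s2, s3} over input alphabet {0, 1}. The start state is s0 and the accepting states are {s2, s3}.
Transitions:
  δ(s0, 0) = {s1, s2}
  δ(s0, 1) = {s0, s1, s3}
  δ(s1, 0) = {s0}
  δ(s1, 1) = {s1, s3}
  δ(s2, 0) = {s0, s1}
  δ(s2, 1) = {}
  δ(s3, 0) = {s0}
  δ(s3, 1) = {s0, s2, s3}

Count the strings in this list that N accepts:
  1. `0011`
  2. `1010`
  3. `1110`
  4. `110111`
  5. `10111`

`0011`: accepted
`1010`: accepted
`1110`: accepted
`110111`: accepted
`10111`: accepted

5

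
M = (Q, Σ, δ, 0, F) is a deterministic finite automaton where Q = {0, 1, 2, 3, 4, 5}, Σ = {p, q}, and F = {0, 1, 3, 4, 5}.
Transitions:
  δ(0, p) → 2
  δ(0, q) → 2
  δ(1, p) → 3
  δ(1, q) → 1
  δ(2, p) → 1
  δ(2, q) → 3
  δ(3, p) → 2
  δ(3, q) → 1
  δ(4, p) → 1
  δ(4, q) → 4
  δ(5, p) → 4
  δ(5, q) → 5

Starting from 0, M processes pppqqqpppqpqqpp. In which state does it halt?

2

0 --p--> 2
2 --p--> 1
1 --p--> 3
3 --q--> 1
1 --q--> 1
1 --q--> 1
1 --p--> 3
3 --p--> 2
2 --p--> 1
1 --q--> 1
1 --p--> 3
3 --q--> 1
1 --q--> 1
1 --p--> 3
3 --p--> 2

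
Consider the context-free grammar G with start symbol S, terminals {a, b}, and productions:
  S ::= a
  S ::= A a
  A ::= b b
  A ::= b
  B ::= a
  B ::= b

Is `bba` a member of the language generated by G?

yes

S ⇒ Aa ⇒ bba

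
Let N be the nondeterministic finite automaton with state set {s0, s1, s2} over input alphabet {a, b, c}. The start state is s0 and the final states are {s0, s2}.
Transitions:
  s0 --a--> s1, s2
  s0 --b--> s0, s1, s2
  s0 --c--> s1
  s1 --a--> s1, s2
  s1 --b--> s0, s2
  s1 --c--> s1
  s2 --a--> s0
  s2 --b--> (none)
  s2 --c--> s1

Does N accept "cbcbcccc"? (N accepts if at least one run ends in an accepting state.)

Start: {s0}
read c: {s1}
read b: {s0, s2}
read c: {s1}
read b: {s0, s2}
read c: {s1}
read c: {s1}
read c: {s1}
read c: {s1}
Reachable ∩ accepting = {} — empty.

rejected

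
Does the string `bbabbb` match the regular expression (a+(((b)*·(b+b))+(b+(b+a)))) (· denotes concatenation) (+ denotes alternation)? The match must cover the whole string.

Neither a nor (((b)*·(b+b))+(b+(b+a))) matches bbabbb.

no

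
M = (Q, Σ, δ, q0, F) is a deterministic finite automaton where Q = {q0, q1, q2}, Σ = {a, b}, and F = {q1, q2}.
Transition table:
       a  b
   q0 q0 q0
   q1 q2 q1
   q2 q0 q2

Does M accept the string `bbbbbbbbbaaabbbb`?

q0 --b--> q0
q0 --b--> q0
q0 --b--> q0
q0 --b--> q0
q0 --b--> q0
q0 --b--> q0
q0 --b--> q0
q0 --b--> q0
q0 --b--> q0
q0 --a--> q0
q0 --a--> q0
q0 --a--> q0
q0 --b--> q0
q0 --b--> q0
q0 --b--> q0
q0 --b--> q0
End in state q0, which is not an accepting state.

rejected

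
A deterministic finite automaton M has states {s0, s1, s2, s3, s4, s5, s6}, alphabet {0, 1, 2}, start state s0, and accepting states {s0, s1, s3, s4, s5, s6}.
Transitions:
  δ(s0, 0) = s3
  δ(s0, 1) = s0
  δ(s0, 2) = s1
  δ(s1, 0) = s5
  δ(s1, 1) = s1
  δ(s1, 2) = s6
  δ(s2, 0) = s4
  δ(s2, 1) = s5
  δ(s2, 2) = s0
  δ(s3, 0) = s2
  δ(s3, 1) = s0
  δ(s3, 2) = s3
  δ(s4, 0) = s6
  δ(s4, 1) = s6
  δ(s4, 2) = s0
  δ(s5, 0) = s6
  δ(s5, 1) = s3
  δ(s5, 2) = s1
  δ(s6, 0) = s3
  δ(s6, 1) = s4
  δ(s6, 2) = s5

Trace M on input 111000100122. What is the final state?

s0 --1--> s0
s0 --1--> s0
s0 --1--> s0
s0 --0--> s3
s3 --0--> s2
s2 --0--> s4
s4 --1--> s6
s6 --0--> s3
s3 --0--> s2
s2 --1--> s5
s5 --2--> s1
s1 --2--> s6

s6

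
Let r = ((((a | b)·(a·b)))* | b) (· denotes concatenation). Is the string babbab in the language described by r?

The left alternative (((a|b)·(a·b)))* matches babbab.

yes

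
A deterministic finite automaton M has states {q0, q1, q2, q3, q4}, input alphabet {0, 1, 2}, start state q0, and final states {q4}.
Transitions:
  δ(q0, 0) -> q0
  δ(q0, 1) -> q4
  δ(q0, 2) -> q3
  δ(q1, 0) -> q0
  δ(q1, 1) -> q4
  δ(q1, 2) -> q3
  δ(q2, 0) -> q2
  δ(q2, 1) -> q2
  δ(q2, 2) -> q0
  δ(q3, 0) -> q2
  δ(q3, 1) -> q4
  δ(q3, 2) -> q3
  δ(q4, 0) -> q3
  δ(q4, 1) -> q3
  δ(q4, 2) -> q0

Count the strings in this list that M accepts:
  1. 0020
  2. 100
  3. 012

0020: rejected
100: rejected
012: rejected

0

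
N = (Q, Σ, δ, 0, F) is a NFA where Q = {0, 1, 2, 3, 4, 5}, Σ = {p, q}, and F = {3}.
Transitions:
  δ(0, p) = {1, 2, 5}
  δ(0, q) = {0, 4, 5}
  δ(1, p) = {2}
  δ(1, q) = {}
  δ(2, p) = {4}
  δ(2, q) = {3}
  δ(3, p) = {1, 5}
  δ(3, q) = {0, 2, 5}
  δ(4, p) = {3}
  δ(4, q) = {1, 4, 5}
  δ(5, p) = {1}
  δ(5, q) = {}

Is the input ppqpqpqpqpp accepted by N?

accepted

Start: {0}
read p: {1, 2, 5}
read p: {1, 2, 4}
read q: {1, 3, 4, 5}
read p: {1, 2, 3, 5}
read q: {0, 2, 3, 5}
read p: {1, 2, 4, 5}
read q: {1, 3, 4, 5}
read p: {1, 2, 3, 5}
read q: {0, 2, 3, 5}
read p: {1, 2, 4, 5}
read p: {1, 2, 3, 4}
Reachable ∩ accepting = {3} — nonempty.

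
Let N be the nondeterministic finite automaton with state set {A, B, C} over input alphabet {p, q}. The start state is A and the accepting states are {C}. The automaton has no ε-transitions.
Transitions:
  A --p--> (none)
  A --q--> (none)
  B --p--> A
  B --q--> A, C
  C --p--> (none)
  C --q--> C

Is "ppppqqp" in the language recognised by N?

rejected

Start: {A}
read p: {}
The reachable set is empty and stays empty for the remaining 6 symbols.
Reachable ∩ accepting = {} — empty.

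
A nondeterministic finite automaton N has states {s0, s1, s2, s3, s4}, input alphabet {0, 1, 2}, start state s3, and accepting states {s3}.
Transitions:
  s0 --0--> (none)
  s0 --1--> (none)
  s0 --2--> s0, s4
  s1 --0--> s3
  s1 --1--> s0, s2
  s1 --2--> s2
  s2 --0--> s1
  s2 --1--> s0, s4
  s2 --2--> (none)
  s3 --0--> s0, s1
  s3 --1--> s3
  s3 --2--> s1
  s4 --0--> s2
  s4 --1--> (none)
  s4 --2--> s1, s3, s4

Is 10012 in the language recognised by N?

rejected

Start: {s3}
read 1: {s3}
read 0: {s0, s1}
read 0: {s3}
read 1: {s3}
read 2: {s1}
Reachable ∩ accepting = {} — empty.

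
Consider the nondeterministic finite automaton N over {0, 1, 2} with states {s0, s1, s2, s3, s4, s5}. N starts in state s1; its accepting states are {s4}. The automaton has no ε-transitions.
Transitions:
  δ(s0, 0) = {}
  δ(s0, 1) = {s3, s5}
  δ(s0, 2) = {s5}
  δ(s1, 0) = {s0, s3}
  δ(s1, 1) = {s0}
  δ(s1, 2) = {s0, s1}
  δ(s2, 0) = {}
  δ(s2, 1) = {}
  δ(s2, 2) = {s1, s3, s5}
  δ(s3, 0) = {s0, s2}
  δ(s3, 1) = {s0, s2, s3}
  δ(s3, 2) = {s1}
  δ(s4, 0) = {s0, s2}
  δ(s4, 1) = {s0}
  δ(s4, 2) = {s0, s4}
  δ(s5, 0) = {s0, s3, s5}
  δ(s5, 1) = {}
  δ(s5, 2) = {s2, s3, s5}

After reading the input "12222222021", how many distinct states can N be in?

Start: {s1}
read 1: {s0}
read 2: {s5}
read 2: {s2, s3, s5}
read 2: {s1, s2, s3, s5}
read 2: {s0, s1, s2, s3, s5}
read 2: {s0, s1, s2, s3, s5}
read 2: {s0, s1, s2, s3, s5}
read 2: {s0, s1, s2, s3, s5}
read 0: {s0, s2, s3, s5}
read 2: {s1, s2, s3, s5}
read 1: {s0, s2, s3}
Final reachable set {s0, s2, s3} has 3 states.

3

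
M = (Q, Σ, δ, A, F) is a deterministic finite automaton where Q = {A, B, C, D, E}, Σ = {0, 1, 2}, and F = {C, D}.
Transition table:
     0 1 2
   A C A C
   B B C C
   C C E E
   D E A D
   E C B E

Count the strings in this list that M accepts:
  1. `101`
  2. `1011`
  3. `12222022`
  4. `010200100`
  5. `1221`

`101`: rejected
`1011`: rejected
`12222022`: rejected
`010200100`: accepted
`1221`: rejected

1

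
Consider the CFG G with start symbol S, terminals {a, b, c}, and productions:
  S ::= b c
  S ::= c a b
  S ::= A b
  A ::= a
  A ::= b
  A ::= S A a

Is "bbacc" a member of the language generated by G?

no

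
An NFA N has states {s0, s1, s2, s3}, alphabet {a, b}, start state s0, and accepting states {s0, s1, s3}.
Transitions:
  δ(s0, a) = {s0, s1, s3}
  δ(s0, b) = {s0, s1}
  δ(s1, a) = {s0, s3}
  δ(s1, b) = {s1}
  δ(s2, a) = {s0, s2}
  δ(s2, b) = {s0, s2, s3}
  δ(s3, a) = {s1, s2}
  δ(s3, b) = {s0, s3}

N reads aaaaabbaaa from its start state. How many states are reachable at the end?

4

Start: {s0}
read a: {s0, s1, s3}
read a: {s0, s1, s2, s3}
read a: {s0, s1, s2, s3}
read a: {s0, s1, s2, s3}
read a: {s0, s1, s2, s3}
read b: {s0, s1, s2, s3}
read b: {s0, s1, s2, s3}
read a: {s0, s1, s2, s3}
read a: {s0, s1, s2, s3}
read a: {s0, s1, s2, s3}
Final reachable set {s0, s1, s2, s3} has 4 states.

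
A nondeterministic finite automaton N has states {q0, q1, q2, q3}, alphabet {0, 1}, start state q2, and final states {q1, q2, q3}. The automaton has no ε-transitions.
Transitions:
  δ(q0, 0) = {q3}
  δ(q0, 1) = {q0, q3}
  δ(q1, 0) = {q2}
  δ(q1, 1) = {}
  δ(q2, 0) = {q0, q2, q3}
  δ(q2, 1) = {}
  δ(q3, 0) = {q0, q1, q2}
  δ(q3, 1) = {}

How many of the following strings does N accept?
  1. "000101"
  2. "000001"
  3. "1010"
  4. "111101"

2

"000101": accepted
"000001": accepted
"1010": rejected
"111101": rejected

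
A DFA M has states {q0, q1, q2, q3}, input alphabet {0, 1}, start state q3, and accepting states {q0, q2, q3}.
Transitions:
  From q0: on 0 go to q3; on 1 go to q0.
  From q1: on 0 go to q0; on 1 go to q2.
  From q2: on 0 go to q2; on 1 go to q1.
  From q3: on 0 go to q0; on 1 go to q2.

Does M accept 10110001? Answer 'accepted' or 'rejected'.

q3 --1--> q2
q2 --0--> q2
q2 --1--> q1
q1 --1--> q2
q2 --0--> q2
q2 --0--> q2
q2 --0--> q2
q2 --1--> q1
End in state q1, which is not an accepting state.

rejected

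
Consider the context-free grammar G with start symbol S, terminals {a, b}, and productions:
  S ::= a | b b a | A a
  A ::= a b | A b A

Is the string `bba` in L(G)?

S ⇒ bba

yes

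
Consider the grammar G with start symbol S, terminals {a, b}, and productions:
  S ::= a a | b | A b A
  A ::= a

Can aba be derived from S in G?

S ⇒ AbA ⇒ abA ⇒ aba

yes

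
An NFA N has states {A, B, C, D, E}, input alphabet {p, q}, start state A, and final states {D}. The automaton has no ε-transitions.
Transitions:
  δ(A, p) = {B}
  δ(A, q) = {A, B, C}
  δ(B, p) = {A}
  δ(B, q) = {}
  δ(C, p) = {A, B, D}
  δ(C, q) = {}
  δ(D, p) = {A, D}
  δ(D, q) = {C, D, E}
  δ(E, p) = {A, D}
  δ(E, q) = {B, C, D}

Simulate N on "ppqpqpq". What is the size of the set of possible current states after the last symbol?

Start: {A}
read p: {B}
read p: {A}
read q: {A, B, C}
read p: {A, B, D}
read q: {A, B, C, D, E}
read p: {A, B, D}
read q: {A, B, C, D, E}
Final reachable set {A, B, C, D, E} has 5 states.

5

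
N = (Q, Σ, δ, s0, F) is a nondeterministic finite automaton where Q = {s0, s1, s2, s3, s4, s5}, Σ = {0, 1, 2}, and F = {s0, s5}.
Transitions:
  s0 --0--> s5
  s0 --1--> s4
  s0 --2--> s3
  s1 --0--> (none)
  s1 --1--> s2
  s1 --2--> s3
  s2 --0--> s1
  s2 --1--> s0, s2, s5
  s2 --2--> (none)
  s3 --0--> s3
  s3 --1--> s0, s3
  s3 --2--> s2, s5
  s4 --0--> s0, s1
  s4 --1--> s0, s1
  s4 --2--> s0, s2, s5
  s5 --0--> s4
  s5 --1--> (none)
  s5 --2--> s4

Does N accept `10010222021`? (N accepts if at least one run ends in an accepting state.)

Start: {s0}
read 1: {s4}
read 0: {s0, s1}
read 0: {s5}
read 1: {}
The reachable set is empty and stays empty for the remaining 7 symbols.
Reachable ∩ accepting = {} — empty.

rejected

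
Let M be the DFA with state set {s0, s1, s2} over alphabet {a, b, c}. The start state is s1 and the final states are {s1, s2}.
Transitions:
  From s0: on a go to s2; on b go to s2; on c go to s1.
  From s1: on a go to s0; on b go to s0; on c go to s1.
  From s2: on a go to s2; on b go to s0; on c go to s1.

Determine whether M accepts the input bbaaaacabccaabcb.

rejected

s1 --b--> s0
s0 --b--> s2
s2 --a--> s2
s2 --a--> s2
s2 --a--> s2
s2 --a--> s2
s2 --c--> s1
s1 --a--> s0
s0 --b--> s2
s2 --c--> s1
s1 --c--> s1
s1 --a--> s0
s0 --a--> s2
s2 --b--> s0
s0 --c--> s1
s1 --b--> s0
End in state s0, which is not an accepting state.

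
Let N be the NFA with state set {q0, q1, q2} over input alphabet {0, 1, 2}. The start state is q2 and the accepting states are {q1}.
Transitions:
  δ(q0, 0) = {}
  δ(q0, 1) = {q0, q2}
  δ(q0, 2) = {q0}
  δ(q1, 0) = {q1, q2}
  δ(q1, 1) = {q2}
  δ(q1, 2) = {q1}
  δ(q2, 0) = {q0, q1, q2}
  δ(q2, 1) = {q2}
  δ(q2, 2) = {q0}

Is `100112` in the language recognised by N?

Start: {q2}
read 1: {q2}
read 0: {q0, q1, q2}
read 0: {q0, q1, q2}
read 1: {q0, q2}
read 1: {q0, q2}
read 2: {q0}
Reachable ∩ accepting = {} — empty.

rejected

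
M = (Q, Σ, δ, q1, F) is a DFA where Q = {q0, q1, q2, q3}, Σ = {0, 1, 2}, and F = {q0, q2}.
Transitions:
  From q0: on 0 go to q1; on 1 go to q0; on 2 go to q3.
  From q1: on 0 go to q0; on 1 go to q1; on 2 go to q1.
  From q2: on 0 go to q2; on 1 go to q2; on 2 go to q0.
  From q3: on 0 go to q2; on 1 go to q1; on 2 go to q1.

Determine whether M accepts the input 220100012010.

q1 --2--> q1
q1 --2--> q1
q1 --0--> q0
q0 --1--> q0
q0 --0--> q1
q1 --0--> q0
q0 --0--> q1
q1 --1--> q1
q1 --2--> q1
q1 --0--> q0
q0 --1--> q0
q0 --0--> q1
End in state q1, which is not an accepting state.

rejected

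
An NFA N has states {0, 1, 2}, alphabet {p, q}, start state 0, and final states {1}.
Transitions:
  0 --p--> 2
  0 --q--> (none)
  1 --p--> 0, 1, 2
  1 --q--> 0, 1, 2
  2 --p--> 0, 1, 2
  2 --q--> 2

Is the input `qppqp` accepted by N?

Start: {0}
read q: {}
The reachable set is empty and stays empty for the remaining 4 symbols.
Reachable ∩ accepting = {} — empty.

rejected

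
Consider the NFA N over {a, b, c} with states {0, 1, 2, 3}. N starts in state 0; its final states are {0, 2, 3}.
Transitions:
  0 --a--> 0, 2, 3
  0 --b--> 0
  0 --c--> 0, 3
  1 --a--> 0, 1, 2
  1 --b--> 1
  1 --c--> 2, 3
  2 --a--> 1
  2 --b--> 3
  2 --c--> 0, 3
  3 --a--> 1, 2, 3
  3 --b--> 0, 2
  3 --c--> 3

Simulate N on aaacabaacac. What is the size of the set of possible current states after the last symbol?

Start: {0}
read a: {0, 2, 3}
read a: {0, 1, 2, 3}
read a: {0, 1, 2, 3}
read c: {0, 2, 3}
read a: {0, 1, 2, 3}
read b: {0, 1, 2, 3}
read a: {0, 1, 2, 3}
read a: {0, 1, 2, 3}
read c: {0, 2, 3}
read a: {0, 1, 2, 3}
read c: {0, 2, 3}
Final reachable set {0, 2, 3} has 3 states.

3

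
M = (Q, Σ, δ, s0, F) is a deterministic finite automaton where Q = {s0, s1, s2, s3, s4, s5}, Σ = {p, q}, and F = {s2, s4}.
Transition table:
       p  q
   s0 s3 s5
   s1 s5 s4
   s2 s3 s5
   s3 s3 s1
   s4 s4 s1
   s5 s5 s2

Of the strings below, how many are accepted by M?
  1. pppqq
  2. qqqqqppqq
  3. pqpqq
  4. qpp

1

pppqq: accepted
qqqqqppqq: rejected
pqpqq: rejected
qpp: rejected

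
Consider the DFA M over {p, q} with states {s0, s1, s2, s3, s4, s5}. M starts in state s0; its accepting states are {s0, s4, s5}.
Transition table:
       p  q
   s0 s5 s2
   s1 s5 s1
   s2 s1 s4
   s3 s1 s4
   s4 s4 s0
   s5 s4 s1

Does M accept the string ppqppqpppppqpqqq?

rejected

s0 --p--> s5
s5 --p--> s4
s4 --q--> s0
s0 --p--> s5
s5 --p--> s4
s4 --q--> s0
s0 --p--> s5
s5 --p--> s4
s4 --p--> s4
s4 --p--> s4
s4 --p--> s4
s4 --q--> s0
s0 --p--> s5
s5 --q--> s1
s1 --q--> s1
s1 --q--> s1
End in state s1, which is not an accepting state.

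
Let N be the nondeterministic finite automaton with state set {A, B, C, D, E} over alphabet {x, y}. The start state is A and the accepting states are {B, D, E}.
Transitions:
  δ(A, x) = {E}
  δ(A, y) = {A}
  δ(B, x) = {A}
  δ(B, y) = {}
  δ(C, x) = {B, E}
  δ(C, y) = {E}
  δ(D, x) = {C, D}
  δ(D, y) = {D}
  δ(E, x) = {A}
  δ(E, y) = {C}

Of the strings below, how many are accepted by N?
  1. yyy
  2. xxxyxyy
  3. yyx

yyy: rejected
xxxyxyy: accepted
yyx: accepted

2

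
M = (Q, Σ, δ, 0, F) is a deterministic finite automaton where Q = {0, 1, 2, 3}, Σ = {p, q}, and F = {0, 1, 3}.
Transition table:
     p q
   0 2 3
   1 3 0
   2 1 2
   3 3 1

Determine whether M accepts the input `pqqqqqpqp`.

0 --p--> 2
2 --q--> 2
2 --q--> 2
2 --q--> 2
2 --q--> 2
2 --q--> 2
2 --p--> 1
1 --q--> 0
0 --p--> 2
End in state 2, which is not an accepting state.

rejected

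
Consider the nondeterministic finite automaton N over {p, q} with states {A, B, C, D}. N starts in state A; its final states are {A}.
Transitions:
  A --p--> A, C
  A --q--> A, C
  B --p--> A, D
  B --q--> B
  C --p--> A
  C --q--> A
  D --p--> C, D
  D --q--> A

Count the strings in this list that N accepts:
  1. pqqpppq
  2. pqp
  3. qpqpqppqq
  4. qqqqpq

pqqpppq: accepted
pqp: accepted
qpqpqppqq: accepted
qqqqpq: accepted

4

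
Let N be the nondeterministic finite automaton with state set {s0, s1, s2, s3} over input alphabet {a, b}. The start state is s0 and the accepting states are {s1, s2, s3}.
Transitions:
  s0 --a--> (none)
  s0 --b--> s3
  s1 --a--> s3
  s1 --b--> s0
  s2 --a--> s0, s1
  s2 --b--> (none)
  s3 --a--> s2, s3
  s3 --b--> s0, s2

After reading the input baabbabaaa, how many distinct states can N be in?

4

Start: {s0}
read b: {s3}
read a: {s2, s3}
read a: {s0, s1, s2, s3}
read b: {s0, s2, s3}
read b: {s0, s2, s3}
read a: {s0, s1, s2, s3}
read b: {s0, s2, s3}
read a: {s0, s1, s2, s3}
read a: {s0, s1, s2, s3}
read a: {s0, s1, s2, s3}
Final reachable set {s0, s1, s2, s3} has 4 states.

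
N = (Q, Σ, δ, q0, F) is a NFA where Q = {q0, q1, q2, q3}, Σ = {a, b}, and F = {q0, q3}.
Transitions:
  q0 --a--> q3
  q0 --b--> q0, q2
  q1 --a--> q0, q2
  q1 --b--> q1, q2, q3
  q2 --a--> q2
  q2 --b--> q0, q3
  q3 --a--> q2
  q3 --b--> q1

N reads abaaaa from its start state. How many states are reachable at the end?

1

Start: {q0}
read a: {q3}
read b: {q1}
read a: {q0, q2}
read a: {q2, q3}
read a: {q2}
read a: {q2}
Final reachable set {q2} has 1 state.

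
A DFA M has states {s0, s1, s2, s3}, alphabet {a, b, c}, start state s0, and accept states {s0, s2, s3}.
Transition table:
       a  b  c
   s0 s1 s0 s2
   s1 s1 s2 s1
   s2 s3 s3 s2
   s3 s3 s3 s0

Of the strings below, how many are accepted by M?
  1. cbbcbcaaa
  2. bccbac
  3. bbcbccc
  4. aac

cbbcbcaaa: accepted
bccbac: accepted
bbcbccc: accepted
aac: rejected

3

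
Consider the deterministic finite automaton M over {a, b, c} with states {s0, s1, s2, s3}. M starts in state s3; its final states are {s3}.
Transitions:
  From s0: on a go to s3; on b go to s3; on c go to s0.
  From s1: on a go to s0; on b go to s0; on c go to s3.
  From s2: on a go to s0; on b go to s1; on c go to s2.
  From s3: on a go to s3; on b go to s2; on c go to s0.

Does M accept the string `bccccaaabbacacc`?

s3 --b--> s2
s2 --c--> s2
s2 --c--> s2
s2 --c--> s2
s2 --c--> s2
s2 --a--> s0
s0 --a--> s3
s3 --a--> s3
s3 --b--> s2
s2 --b--> s1
s1 --a--> s0
s0 --c--> s0
s0 --a--> s3
s3 --c--> s0
s0 --c--> s0
End in state s0, which is not an accepting state.

rejected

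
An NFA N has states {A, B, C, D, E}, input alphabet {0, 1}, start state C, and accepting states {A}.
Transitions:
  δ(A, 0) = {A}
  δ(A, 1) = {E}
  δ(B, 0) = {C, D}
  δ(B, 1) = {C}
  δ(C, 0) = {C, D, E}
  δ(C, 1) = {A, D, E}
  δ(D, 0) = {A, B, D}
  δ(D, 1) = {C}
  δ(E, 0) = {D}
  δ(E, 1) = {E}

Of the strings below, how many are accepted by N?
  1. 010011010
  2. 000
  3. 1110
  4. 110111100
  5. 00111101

5

010011010: accepted
000: accepted
1110: accepted
110111100: accepted
00111101: accepted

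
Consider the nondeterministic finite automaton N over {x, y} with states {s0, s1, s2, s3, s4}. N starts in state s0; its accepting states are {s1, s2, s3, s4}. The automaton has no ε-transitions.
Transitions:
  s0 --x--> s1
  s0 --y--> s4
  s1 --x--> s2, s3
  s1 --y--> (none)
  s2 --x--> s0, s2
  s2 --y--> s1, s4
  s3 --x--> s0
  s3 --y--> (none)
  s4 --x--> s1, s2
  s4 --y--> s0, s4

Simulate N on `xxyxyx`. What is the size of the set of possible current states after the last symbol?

Start: {s0}
read x: {s1}
read x: {s2, s3}
read y: {s1, s4}
read x: {s1, s2, s3}
read y: {s1, s4}
read x: {s1, s2, s3}
Final reachable set {s1, s2, s3} has 3 states.

3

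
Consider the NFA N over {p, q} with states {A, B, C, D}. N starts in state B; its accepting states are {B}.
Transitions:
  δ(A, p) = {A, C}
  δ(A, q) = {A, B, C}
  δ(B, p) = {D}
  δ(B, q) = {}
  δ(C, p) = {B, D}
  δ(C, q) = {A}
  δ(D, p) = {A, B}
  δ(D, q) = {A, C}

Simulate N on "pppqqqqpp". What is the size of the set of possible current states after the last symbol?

Start: {B}
read p: {D}
read p: {A, B}
read p: {A, C, D}
read q: {A, B, C}
read q: {A, B, C}
read q: {A, B, C}
read q: {A, B, C}
read p: {A, B, C, D}
read p: {A, B, C, D}
Final reachable set {A, B, C, D} has 4 states.

4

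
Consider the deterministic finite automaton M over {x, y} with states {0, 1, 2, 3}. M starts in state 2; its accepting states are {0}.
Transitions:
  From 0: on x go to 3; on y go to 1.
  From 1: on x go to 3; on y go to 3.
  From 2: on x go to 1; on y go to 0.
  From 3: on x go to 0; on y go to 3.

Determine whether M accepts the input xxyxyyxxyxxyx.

accepted

2 --x--> 1
1 --x--> 3
3 --y--> 3
3 --x--> 0
0 --y--> 1
1 --y--> 3
3 --x--> 0
0 --x--> 3
3 --y--> 3
3 --x--> 0
0 --x--> 3
3 --y--> 3
3 --x--> 0
End in state 0, which is an accepting state.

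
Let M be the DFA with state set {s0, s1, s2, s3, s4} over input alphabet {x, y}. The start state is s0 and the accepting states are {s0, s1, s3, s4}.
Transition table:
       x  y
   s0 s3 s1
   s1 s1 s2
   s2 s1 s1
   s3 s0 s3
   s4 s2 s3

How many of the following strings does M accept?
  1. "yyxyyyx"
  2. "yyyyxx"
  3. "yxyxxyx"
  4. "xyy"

"yyxyyyx": accepted
"yyyyxx": accepted
"yxyxxyx": accepted
"xyy": accepted

4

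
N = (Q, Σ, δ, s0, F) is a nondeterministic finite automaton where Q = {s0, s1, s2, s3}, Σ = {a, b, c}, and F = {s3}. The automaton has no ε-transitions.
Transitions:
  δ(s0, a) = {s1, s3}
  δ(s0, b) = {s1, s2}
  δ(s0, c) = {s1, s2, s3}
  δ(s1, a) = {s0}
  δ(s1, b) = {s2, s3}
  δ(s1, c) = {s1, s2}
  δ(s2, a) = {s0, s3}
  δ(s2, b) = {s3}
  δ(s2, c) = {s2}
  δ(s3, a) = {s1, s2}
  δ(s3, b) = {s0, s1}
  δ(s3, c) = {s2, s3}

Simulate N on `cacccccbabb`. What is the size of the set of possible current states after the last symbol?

Start: {s0}
read c: {s1, s2, s3}
read a: {s0, s1, s2, s3}
read c: {s1, s2, s3}
read c: {s1, s2, s3}
read c: {s1, s2, s3}
read c: {s1, s2, s3}
read c: {s1, s2, s3}
read b: {s0, s1, s2, s3}
read a: {s0, s1, s2, s3}
read b: {s0, s1, s2, s3}
read b: {s0, s1, s2, s3}
Final reachable set {s0, s1, s2, s3} has 4 states.

4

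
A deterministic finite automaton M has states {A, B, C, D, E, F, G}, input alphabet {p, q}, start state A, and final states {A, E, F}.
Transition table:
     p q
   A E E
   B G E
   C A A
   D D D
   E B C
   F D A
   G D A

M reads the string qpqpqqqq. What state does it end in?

A --q--> E
E --p--> B
B --q--> E
E --p--> B
B --q--> E
E --q--> C
C --q--> A
A --q--> E

E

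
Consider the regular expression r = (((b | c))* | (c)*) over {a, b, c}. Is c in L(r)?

The left alternative ((b|c))* matches c.

yes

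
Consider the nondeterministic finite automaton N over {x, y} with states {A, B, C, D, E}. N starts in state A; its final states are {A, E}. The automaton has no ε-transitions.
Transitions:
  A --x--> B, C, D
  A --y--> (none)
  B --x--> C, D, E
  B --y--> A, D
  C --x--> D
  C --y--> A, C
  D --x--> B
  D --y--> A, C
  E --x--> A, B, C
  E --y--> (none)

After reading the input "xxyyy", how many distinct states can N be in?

2

Start: {A}
read x: {B, C, D}
read x: {B, C, D, E}
read y: {A, C, D}
read y: {A, C}
read y: {A, C}
Final reachable set {A, C} has 2 states.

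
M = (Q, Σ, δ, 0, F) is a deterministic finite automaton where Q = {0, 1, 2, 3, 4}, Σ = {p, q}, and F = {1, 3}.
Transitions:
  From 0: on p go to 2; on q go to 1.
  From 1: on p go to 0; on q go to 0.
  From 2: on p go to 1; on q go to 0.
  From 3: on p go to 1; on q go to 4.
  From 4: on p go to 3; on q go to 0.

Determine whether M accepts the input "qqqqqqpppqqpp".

accepted

0 --q--> 1
1 --q--> 0
0 --q--> 1
1 --q--> 0
0 --q--> 1
1 --q--> 0
0 --p--> 2
2 --p--> 1
1 --p--> 0
0 --q--> 1
1 --q--> 0
0 --p--> 2
2 --p--> 1
End in state 1, which is an accepting state.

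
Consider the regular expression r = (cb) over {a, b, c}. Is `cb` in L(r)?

Split as c·b: c matches c and b matches b.

yes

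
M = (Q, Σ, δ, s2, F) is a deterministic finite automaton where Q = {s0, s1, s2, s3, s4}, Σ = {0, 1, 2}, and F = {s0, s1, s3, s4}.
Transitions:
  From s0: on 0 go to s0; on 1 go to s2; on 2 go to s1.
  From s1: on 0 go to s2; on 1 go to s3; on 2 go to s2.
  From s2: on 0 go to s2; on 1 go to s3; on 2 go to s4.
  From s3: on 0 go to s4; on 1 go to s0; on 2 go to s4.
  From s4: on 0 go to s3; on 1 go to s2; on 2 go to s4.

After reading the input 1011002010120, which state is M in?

s3

s2 --1--> s3
s3 --0--> s4
s4 --1--> s2
s2 --1--> s3
s3 --0--> s4
s4 --0--> s3
s3 --2--> s4
s4 --0--> s3
s3 --1--> s0
s0 --0--> s0
s0 --1--> s2
s2 --2--> s4
s4 --0--> s3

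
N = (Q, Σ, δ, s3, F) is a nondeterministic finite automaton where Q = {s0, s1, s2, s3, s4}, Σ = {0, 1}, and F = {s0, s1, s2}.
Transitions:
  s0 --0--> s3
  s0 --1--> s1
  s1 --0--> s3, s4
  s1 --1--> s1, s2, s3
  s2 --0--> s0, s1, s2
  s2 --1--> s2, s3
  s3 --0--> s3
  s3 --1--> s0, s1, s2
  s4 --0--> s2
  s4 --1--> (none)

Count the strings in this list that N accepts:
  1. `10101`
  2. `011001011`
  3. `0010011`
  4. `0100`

`10101`: accepted
`011001011`: accepted
`0010011`: accepted
`0100`: accepted

4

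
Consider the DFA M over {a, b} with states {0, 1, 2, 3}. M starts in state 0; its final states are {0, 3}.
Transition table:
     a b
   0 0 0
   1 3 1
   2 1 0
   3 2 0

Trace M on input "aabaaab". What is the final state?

0 --a--> 0
0 --a--> 0
0 --b--> 0
0 --a--> 0
0 --a--> 0
0 --a--> 0
0 --b--> 0

0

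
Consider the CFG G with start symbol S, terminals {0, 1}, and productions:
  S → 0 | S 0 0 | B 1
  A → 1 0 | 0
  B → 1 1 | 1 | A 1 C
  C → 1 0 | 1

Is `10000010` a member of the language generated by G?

no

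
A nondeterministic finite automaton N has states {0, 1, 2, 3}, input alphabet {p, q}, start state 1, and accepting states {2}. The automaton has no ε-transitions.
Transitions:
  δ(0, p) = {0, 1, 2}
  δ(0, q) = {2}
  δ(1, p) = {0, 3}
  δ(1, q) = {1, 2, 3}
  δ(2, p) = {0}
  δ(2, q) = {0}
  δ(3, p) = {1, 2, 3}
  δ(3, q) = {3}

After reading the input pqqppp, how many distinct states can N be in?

Start: {1}
read p: {0, 3}
read q: {2, 3}
read q: {0, 3}
read p: {0, 1, 2, 3}
read p: {0, 1, 2, 3}
read p: {0, 1, 2, 3}
Final reachable set {0, 1, 2, 3} has 4 states.

4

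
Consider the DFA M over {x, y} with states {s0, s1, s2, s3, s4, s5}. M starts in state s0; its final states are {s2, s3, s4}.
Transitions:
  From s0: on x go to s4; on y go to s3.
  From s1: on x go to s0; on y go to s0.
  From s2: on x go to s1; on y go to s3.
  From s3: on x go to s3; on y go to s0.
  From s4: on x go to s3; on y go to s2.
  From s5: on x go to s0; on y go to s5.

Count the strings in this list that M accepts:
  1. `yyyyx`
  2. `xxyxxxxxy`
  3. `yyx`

`yyyyx`: accepted
`xxyxxxxxy`: rejected
`yyx`: accepted

2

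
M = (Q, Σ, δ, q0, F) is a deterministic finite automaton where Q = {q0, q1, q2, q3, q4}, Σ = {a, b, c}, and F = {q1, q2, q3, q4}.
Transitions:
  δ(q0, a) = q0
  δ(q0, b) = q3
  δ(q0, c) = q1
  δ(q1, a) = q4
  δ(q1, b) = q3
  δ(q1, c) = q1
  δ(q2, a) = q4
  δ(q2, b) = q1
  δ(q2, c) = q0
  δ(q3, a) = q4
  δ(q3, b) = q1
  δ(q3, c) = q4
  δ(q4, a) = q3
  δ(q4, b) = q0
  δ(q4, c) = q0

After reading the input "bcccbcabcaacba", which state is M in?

q0 --b--> q3
q3 --c--> q4
q4 --c--> q0
q0 --c--> q1
q1 --b--> q3
q3 --c--> q4
q4 --a--> q3
q3 --b--> q1
q1 --c--> q1
q1 --a--> q4
q4 --a--> q3
q3 --c--> q4
q4 --b--> q0
q0 --a--> q0

q0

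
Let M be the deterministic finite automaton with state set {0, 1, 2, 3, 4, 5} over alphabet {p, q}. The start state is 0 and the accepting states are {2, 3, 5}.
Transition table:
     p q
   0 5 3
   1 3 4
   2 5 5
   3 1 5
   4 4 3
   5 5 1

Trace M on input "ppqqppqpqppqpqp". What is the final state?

0 --p--> 5
5 --p--> 5
5 --q--> 1
1 --q--> 4
4 --p--> 4
4 --p--> 4
4 --q--> 3
3 --p--> 1
1 --q--> 4
4 --p--> 4
4 --p--> 4
4 --q--> 3
3 --p--> 1
1 --q--> 4
4 --p--> 4

4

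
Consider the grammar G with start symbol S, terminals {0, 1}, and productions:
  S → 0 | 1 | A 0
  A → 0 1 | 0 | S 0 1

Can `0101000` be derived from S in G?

no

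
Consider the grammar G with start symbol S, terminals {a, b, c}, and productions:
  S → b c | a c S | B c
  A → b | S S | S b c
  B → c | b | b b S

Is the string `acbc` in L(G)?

yes

S ⇒ acS ⇒ acBc ⇒ acbc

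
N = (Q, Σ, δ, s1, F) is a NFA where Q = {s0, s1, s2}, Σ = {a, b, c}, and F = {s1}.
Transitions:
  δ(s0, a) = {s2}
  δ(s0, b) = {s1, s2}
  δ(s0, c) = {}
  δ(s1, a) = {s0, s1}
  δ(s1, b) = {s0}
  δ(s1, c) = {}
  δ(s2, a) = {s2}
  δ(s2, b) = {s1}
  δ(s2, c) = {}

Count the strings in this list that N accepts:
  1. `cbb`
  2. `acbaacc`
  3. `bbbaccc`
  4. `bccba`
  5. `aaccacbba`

`cbb`: rejected
`acbaacc`: rejected
`bbbaccc`: rejected
`bccba`: rejected
`aaccacbba`: rejected

0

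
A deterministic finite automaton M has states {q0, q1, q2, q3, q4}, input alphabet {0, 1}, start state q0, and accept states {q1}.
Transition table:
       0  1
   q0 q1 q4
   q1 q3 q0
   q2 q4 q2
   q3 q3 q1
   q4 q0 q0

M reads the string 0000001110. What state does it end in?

q0

q0 --0--> q1
q1 --0--> q3
q3 --0--> q3
q3 --0--> q3
q3 --0--> q3
q3 --0--> q3
q3 --1--> q1
q1 --1--> q0
q0 --1--> q4
q4 --0--> q0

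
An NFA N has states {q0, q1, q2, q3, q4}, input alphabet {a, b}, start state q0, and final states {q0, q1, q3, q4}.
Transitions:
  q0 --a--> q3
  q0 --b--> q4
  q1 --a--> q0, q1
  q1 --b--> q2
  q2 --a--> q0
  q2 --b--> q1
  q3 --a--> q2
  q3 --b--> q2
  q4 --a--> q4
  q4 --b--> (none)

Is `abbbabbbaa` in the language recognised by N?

Start: {q0}
read a: {q3}
read b: {q2}
read b: {q1}
read b: {q2}
read a: {q0}
read b: {q4}
read b: {}
The reachable set is empty and stays empty for the remaining 3 symbols.
Reachable ∩ accepting = {} — empty.

rejected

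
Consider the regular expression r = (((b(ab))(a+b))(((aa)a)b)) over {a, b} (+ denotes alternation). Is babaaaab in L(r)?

Split as baba·aaab: ((b(ab))(a+b)) matches baba and (((aa)a)b) matches aaab.

yes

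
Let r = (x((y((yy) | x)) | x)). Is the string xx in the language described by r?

yes

Split as x·x: x matches x and ((y((yy)|x))|x) matches x.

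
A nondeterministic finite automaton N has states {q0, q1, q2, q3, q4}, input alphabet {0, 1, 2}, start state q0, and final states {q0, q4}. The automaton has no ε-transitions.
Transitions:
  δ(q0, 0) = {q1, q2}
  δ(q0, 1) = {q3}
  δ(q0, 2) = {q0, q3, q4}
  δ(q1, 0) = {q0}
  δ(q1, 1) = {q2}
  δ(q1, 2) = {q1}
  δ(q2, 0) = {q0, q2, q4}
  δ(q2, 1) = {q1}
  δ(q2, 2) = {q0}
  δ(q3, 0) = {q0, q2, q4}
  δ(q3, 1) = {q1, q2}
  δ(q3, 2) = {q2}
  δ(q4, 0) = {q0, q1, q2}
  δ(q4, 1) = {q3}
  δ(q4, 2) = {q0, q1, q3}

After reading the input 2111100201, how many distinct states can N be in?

3

Start: {q0}
read 2: {q0, q3, q4}
read 1: {q1, q2, q3}
read 1: {q1, q2}
read 1: {q1, q2}
read 1: {q1, q2}
read 0: {q0, q2, q4}
read 0: {q0, q1, q2, q4}
read 2: {q0, q1, q3, q4}
read 0: {q0, q1, q2, q4}
read 1: {q1, q2, q3}
Final reachable set {q1, q2, q3} has 3 states.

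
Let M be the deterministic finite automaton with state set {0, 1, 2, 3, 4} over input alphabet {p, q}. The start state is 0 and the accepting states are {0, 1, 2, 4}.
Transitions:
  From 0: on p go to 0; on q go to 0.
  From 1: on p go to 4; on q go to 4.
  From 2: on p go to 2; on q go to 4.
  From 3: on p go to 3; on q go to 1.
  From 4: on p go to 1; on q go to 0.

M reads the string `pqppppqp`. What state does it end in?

0 --p--> 0
0 --q--> 0
0 --p--> 0
0 --p--> 0
0 --p--> 0
0 --p--> 0
0 --q--> 0
0 --p--> 0

0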